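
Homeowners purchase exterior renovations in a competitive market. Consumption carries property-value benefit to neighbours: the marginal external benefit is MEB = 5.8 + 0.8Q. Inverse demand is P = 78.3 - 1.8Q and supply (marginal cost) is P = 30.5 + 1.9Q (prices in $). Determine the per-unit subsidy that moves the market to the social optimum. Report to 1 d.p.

subsidy = $20.6 per unit

Social marginal benefit = demand + MEB = 84.1 - Q.
Set SMB = MC: 84.1 - Q = 30.5 + 1.9Q → Q* = 18.4828.
The Pigouvian subsidy equals MEB at Q*: 5.8 + 0.8×18.4828 = 20.5862.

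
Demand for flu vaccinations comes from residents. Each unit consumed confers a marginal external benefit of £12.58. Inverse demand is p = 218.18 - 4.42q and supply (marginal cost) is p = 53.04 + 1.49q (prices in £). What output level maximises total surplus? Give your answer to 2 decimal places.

Social marginal benefit = demand + MEB = 230.76 - 4.42q.
Set SMB = MC: 230.76 - 4.42q = 53.04 + 1.49q → q* = 30.0711.

q* = 30.07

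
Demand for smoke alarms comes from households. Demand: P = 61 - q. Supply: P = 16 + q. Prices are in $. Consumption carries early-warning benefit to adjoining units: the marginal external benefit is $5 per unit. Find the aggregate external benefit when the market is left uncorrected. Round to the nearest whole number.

Market equilibrium (private): 16 + q = 61 - q → q_m = 22.5000.
Total external benefit = MEB × q_m = 5 × 22.5000 = 112.5000.

$113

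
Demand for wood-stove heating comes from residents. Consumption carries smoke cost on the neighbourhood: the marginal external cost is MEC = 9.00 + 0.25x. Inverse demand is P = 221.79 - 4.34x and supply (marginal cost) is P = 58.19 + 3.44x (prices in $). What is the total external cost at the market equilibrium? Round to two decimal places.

$244.53

Market equilibrium (private): 58.19 + 3.44x = 221.79 - 4.34x → x_m = 21.0283.
Total external cost = ∫₀^{x_m} (9.00 + 0.25x) dx = 9.00×21.0283 + ½×0.25×21.0283² = 244.5284.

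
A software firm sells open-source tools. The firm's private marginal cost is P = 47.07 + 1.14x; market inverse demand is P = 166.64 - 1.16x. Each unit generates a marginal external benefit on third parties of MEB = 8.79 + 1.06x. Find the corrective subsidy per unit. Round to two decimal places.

Social marginal cost = private MC − MEB = 38.28 + 0.08x.
Set SMC = demand: 38.28 + 0.08x = 166.64 - 1.16x → x* = 103.5161.
The Pigouvian subsidy equals MEB at x*: 8.79 + 1.06×103.5161 = 118.5171.

subsidy = 118.52 per unit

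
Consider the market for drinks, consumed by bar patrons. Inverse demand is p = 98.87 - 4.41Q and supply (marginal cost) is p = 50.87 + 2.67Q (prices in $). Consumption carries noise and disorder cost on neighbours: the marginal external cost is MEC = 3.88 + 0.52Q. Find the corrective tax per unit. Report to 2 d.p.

tax = $6.90 per unit

Social marginal benefit = demand − MEC = 94.99 - 4.93Q.
Set SMB = MC: 94.99 - 4.93Q = 50.87 + 2.67Q → Q* = 5.8053.
The Pigouvian tax equals MEC at Q*: 3.88 + 0.52×5.8053 = 6.8988.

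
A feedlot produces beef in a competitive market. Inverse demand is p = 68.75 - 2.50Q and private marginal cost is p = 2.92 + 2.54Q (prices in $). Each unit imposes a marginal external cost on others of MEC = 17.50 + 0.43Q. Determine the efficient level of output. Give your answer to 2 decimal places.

Social marginal cost = private MC + MEC = 20.42 + 2.97Q.
Set SMC = demand: 20.42 + 2.97Q = 68.75 - 2.50Q → Q* = 8.8355.

Q* = 8.84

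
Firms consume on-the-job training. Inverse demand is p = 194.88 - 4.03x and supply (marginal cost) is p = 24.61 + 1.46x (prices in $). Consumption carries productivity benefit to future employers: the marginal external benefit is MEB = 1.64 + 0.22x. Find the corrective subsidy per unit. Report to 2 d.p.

Social marginal benefit = demand + MEB = 196.52 - 3.81x.
Set SMB = MC: 196.52 - 3.81x = 24.61 + 1.46x → x* = 32.6205.
The Pigouvian subsidy equals MEB at x*: 1.64 + 0.22×32.6205 = 8.8165.

subsidy = $8.82 per unit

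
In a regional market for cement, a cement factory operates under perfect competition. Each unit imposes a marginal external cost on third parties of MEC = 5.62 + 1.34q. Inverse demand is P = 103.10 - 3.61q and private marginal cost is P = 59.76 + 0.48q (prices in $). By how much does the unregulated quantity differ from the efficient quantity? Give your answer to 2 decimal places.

Market equilibrium (private): 59.76 + 0.48q = 103.10 - 3.61q → q_m = 10.5966.
Social marginal cost = private MC + MEC = 65.38 + 1.82q.
Set SMC = demand: 65.38 + 1.82q = 103.10 - 3.61q → q* = 6.9466.
Gap = |10.5966 − 6.9466| = 3.6500.

3.65 units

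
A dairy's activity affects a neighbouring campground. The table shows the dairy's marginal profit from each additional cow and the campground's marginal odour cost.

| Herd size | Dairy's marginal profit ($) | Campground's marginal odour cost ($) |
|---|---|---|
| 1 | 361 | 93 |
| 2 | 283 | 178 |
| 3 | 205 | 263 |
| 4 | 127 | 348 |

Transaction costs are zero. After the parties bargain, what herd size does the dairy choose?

Bargaining reaches the level where marginal profit last exceeds marginal odour cost.
That holds through level 2 (283 ≥ 178) but not at 3 (205 < 263).

2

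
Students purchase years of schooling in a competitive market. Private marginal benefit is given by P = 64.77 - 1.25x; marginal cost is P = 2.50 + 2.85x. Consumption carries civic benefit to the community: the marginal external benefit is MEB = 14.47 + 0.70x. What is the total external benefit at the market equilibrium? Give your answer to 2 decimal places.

300.50

Market equilibrium (private): 2.50 + 2.85x = 64.77 - 1.25x → x_m = 15.1878.
Total external benefit = ∫₀^{x_m} (14.47 + 0.70x) dx = 14.47×15.1878 + ½×0.70×15.1878² = 300.5017.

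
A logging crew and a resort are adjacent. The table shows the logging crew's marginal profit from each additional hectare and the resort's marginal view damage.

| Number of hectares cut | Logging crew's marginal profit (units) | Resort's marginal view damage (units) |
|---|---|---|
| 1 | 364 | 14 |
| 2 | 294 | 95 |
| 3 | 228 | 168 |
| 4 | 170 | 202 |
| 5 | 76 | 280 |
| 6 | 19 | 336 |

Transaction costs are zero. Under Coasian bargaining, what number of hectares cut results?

Bargaining reaches the level where marginal profit last exceeds marginal view damage.
That holds through level 3 (228 ≥ 168) but not at 4 (170 < 202).

3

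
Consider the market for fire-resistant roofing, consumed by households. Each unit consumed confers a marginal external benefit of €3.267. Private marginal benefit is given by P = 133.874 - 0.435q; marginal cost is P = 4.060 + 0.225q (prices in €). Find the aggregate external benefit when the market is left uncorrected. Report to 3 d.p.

€642.579

Market equilibrium (private): 4.060 + 0.225q = 133.874 - 0.435q → q_m = 196.6879.
Total external benefit = MEB × q_m = 3.267 × 196.6879 = 642.5794.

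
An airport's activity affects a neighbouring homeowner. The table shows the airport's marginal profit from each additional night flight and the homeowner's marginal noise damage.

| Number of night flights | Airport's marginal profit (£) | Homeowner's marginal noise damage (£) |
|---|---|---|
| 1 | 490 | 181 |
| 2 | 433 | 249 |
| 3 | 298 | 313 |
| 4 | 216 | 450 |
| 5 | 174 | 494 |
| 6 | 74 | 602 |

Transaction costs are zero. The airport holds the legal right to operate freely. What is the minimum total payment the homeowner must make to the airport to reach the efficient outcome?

£762

Left alone the airport would choose level 6 (marginal profit stays positive).
Efficient level: k* = 2 (marginal profit ≥ marginal noise damage through 2).
The homeowner must at least cover the airport's forgone profit from cutting 6→2: 298 + 216 + 174 + 74 = 762.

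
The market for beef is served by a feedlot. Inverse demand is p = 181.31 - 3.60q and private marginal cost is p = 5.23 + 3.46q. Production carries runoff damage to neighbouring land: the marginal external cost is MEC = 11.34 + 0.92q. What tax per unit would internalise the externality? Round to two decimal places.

Social marginal cost = private MC + MEC = 16.57 + 4.38q.
Set SMC = demand: 16.57 + 4.38q = 181.31 - 3.60q → q* = 20.6441.
The Pigouvian tax equals MEC at q*: 11.34 + 0.92×20.6441 = 30.3326.

tax = 30.33 per unit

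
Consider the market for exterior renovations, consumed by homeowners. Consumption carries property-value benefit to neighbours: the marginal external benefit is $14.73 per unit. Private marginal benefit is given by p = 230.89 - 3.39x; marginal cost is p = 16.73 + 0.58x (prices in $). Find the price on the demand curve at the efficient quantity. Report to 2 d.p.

Social marginal benefit = demand + MEB = 245.62 - 3.39x.
Set SMB = MC: 245.62 - 3.39x = 16.73 + 0.58x → x* = 57.6549.
Consumer price on the demand curve at x*: 230.89 − 3.39×57.6549 = 35.4399.

P = $35.44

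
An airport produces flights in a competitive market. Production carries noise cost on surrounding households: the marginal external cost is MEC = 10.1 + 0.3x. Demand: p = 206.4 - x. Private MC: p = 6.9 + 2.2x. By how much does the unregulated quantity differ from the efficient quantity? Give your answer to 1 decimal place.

Market equilibrium (private): 6.9 + 2.2x = 206.4 - x → x_m = 62.3438.
Social marginal cost = private MC + MEC = 17.0 + 2.5x.
Set SMC = demand: 17.0 + 2.5x = 206.4 - x → x* = 54.1143.
Gap = |62.3438 − 54.1143| = 8.2295.

8.2 units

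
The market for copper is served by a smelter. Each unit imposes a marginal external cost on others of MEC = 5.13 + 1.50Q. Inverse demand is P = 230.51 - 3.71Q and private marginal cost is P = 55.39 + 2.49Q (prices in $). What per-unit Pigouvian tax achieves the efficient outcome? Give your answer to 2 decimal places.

Social marginal cost = private MC + MEC = 60.52 + 3.99Q.
Set SMC = demand: 60.52 + 3.99Q = 230.51 - 3.71Q → Q* = 22.0766.
The Pigouvian tax equals MEC at Q*: 5.13 + 1.50×22.0766 = 38.2449.

tax = $38.24 per unit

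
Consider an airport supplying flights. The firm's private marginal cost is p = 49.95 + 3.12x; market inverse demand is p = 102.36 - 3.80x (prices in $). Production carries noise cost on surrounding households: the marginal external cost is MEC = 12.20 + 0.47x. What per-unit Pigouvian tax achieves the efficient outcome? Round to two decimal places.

tax = $14.76 per unit

Social marginal cost = private MC + MEC = 62.15 + 3.59x.
Set SMC = demand: 62.15 + 3.59x = 102.36 - 3.80x → x* = 5.4411.
The Pigouvian tax equals MEC at x*: 12.20 + 0.47×5.4411 = 14.7573.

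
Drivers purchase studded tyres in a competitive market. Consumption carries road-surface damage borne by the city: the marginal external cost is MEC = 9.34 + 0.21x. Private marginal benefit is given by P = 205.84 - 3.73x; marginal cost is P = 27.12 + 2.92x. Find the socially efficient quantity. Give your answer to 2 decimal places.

Social marginal benefit = demand − MEC = 196.50 - 3.94x.
Set SMB = MC: 196.50 - 3.94x = 27.12 + 2.92x → x* = 24.6910.

x* = 24.69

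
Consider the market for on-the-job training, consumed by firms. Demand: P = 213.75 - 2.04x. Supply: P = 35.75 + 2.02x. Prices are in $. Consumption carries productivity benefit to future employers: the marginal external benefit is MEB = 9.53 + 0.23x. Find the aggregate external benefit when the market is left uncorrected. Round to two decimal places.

$638.87

Market equilibrium (private): 35.75 + 2.02x = 213.75 - 2.04x → x_m = 43.8424.
Total external benefit = ∫₀^{x_m} (9.53 + 0.23x) dx = 9.53×43.8424 + ½×0.23×43.8424² = 638.8660.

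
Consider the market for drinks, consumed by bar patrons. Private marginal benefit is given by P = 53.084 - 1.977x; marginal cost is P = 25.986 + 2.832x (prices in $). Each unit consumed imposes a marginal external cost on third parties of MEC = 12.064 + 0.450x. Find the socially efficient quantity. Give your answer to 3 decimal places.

x* = 2.859

Social marginal benefit = demand − MEC = 41.020 - 2.427x.
Set SMB = MC: 41.020 - 2.427x = 25.986 + 2.832x → x* = 2.8587.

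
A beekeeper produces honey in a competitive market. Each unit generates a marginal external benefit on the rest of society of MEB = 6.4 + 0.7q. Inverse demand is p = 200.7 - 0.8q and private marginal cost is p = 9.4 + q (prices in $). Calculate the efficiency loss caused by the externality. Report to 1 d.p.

Market equilibrium (private): 9.4 + q = 200.7 - 0.8q → q_m = 106.2778.
Social marginal cost = private MC − MEB = 3.0 + 0.3q.
Set SMC = demand: 3.0 + 0.3q = 200.7 - 0.8q → q* = 179.7273.
The welfare-loss triangle has base |q_m − q*| and height MEB(q_m) (the vertical gap between SMC and demand is zero at q* and MEB at q_m).
DWL = ½ × 73.4495 × 80.7944 = 2967.1541.

DWL = $2967.2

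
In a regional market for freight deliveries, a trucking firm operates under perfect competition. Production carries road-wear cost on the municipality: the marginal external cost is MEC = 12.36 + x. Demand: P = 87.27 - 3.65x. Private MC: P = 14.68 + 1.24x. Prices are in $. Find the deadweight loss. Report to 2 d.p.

Market equilibrium (private): 14.68 + 1.24x = 87.27 - 3.65x → x_m = 14.8446.
Social marginal cost = private MC + MEC = 27.04 + 2.24x.
Set SMC = demand: 27.04 + 2.24x = 87.27 - 3.65x → x* = 10.2258.
Height of the DWL triangle at x_m is SMC(x_m) − demand(x_m) = MEC(x_m) = 27.2046.
DWL = ½ × 4.6188 × 27.2046 = 62.8263.

DWL = $62.83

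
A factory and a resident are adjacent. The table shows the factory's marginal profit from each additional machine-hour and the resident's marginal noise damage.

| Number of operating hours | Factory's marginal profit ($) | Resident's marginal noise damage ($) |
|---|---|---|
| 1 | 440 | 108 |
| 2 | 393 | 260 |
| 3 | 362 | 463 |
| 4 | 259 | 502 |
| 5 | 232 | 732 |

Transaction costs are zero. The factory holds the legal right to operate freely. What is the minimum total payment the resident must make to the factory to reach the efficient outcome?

Left alone the factory would choose level 5 (marginal profit stays positive).
Efficient level: k* = 2 (marginal profit ≥ marginal noise damage through 2).
The resident must at least cover the factory's forgone profit from cutting 5→2: 362 + 259 + 232 = 853.

$853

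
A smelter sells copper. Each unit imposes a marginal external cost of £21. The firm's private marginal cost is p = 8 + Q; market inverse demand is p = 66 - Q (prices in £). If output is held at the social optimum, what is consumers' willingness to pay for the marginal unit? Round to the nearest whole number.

Social marginal cost = private MC + MEC = 29 + Q.
Set SMC = demand: 29 + Q = 66 - Q → Q* = 18.5000.
Consumer price on the demand curve at Q*: 66 − 1×18.5000 = 47.5000.

P = £48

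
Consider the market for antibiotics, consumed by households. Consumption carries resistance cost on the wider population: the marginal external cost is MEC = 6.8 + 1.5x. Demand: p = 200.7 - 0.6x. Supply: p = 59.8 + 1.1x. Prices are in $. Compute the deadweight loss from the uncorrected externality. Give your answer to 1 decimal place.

DWL = $2686.5

Market equilibrium (private): 59.8 + 1.1x = 200.7 - 0.6x → x_m = 82.8824.
Social marginal benefit = demand − MEC = 193.9 - 2.1x.
Set SMB = MC: 193.9 - 2.1x = 59.8 + 1.1x → x* = 41.9063.
Between x* and x_m the wedge MC − SMB runs linearly from 0 to MEC(x_m), so the loss is a triangle.
DWL = ½ × 40.9761 × 131.1235 = 2686.4648.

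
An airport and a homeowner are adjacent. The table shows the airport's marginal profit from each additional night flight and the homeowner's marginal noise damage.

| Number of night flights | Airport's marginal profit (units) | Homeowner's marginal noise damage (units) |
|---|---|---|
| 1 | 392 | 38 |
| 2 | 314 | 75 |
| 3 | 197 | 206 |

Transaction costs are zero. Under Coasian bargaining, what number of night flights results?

2

Bargaining reaches the level where marginal profit last exceeds marginal noise damage.
That holds through level 2 (314 ≥ 75) but not at 3 (197 < 206).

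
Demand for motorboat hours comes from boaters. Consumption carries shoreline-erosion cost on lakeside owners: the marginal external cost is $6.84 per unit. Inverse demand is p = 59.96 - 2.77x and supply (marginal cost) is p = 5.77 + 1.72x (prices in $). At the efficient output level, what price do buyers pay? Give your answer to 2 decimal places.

Social marginal benefit = demand − MEC = 53.12 - 2.77x.
Set SMB = MC: 53.12 - 2.77x = 5.77 + 1.72x → x* = 10.5457.
Consumer price on the demand curve at x*: 59.96 − 2.77×10.5457 = 30.7484.

P = $30.75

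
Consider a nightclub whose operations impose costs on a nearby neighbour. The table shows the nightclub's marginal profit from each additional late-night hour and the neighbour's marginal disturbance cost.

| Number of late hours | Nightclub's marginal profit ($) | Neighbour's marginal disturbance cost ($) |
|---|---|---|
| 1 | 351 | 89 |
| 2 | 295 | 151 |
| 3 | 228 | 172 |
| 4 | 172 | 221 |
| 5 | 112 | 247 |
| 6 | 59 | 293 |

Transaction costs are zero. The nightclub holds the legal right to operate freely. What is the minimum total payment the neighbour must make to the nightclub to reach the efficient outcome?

$343

Left alone the nightclub would choose level 6 (marginal profit stays positive).
Efficient level: k* = 3 (marginal profit ≥ marginal disturbance cost through 3).
The neighbour must at least cover the nightclub's forgone profit from cutting 6→3: 172 + 112 + 59 = 343.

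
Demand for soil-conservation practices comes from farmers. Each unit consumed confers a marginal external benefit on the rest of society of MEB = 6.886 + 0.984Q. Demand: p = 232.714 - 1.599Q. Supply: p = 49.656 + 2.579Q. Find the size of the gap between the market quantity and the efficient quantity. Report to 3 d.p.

15.654 units

Market equilibrium (private): 49.656 + 2.579Q = 232.714 - 1.599Q → Q_m = 43.8147.
Social marginal benefit = demand + MEB = 239.600 - 0.615Q.
Set SMB = MC: 239.600 - 0.615Q = 49.656 + 2.579Q → Q* = 59.4690.
Gap = |43.8147 − 59.4690| = 15.6543.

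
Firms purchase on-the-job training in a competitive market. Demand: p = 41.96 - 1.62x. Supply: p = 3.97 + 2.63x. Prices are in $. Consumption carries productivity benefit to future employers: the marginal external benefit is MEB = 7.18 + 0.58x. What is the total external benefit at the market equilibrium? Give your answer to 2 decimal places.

Market equilibrium (private): 3.97 + 2.63x = 41.96 - 1.62x → x_m = 8.9388.
Total external benefit = ∫₀^{x_m} (7.18 + 0.58x) dx = 7.18×8.9388 + ½×0.58×8.9388² = 87.3522.

$87.35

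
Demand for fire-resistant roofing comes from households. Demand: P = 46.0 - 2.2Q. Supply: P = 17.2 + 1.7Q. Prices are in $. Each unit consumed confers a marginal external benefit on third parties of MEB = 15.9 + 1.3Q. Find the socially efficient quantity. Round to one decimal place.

Q* = 17.2

Social marginal benefit = demand + MEB = 61.9 - 0.9Q.
Set SMB = MC: 61.9 - 0.9Q = 17.2 + 1.7Q → Q* = 17.1923.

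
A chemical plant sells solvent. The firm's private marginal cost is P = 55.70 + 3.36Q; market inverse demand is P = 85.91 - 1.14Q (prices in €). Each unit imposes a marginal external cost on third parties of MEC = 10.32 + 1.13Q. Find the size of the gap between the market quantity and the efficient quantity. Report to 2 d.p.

3.18 units

Market equilibrium (private): 55.70 + 3.36Q = 85.91 - 1.14Q → Q_m = 6.7133.
Social marginal cost = private MC + MEC = 66.02 + 4.49Q.
Set SMC = demand: 66.02 + 4.49Q = 85.91 - 1.14Q → Q* = 3.5329.
Gap = |6.7133 − 3.5329| = 3.1804.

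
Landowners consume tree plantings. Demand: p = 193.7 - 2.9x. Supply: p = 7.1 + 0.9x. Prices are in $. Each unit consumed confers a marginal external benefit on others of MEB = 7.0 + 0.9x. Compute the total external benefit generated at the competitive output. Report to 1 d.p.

Market equilibrium (private): 7.1 + 0.9x = 193.7 - 2.9x → x_m = 49.1053.
Total external benefit = ∫₀^{x_m} (7.0 + 0.9x) dx = 7.0×49.1053 + ½×0.9×49.1053² = 1428.8358.

$1428.8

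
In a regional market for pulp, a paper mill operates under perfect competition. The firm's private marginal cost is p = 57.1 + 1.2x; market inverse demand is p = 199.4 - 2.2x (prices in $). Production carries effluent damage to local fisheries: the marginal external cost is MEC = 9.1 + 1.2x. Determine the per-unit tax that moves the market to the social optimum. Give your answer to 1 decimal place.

Social marginal cost = private MC + MEC = 66.2 + 2.4x.
Set SMC = demand: 66.2 + 2.4x = 199.4 - 2.2x → x* = 28.9565.
The Pigouvian tax equals MEC at x*: 9.1 + 1.2×28.9565 = 43.8478.

tax = $43.8 per unit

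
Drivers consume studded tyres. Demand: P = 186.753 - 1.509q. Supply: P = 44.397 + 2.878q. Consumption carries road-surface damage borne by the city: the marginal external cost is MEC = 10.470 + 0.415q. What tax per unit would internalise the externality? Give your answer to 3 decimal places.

tax = 21.868 per unit

Social marginal benefit = demand − MEC = 176.283 - 1.924q.
Set SMB = MC: 176.283 - 1.924q = 44.397 + 2.878q → q* = 27.4648.
The Pigouvian tax equals MEC at q*: 10.470 + 0.415×27.4648 = 21.8679.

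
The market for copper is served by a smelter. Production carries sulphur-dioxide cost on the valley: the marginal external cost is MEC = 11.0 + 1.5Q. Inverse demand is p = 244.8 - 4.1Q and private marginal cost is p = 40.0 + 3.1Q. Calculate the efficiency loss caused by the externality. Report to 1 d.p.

DWL = 165.5

Market equilibrium (private): 40.0 + 3.1Q = 244.8 - 4.1Q → Q_m = 28.4444.
Social marginal cost = private MC + MEC = 51.0 + 4.6Q.
Set SMC = demand: 51.0 + 4.6Q = 244.8 - 4.1Q → Q* = 22.2759.
Height of the DWL triangle at Q_m is SMC(Q_m) − demand(Q_m) = MEC(Q_m) = 53.6667.
DWL = ½ × 6.1685 × 53.6667 = 165.5215.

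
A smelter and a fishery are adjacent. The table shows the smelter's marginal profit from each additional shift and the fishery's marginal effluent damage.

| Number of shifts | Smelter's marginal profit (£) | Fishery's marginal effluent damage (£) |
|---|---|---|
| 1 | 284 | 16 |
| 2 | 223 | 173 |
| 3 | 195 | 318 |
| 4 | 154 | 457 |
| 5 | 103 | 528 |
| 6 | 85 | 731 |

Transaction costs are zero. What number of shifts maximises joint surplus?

Bargaining reaches the level where marginal profit last exceeds marginal effluent damage.
That holds through level 2 (223 ≥ 173) but not at 3 (195 < 318).

2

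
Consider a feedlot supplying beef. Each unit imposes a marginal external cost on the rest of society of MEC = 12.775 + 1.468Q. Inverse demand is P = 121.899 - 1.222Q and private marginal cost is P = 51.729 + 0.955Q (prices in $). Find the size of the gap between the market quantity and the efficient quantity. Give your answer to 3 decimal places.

16.486 units

Market equilibrium (private): 51.729 + 0.955Q = 121.899 - 1.222Q → Q_m = 32.2324.
Social marginal cost = private MC + MEC = 64.504 + 2.423Q.
Set SMC = demand: 64.504 + 2.423Q = 121.899 - 1.222Q → Q* = 15.7462.
Gap = |32.2324 − 15.7462| = 16.4862.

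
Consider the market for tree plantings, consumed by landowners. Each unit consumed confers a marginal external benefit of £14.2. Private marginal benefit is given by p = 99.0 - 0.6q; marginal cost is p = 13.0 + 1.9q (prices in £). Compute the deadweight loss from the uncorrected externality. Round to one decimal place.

Market equilibrium (private): 13.0 + 1.9q = 99.0 - 0.6q → q_m = 34.4000.
Social marginal benefit = demand + MEB = 113.2 - 0.6q.
Set SMB = MC: 113.2 - 0.6q = 13.0 + 1.9q → q* = 40.0800.
Height of the DWL triangle at q_m is SMB(q_m) − MC(q_m) = MEB(q_m) = 14.2000.
DWL = ½ × 5.6800 × 14.2000 = 40.3280.

DWL = £40.3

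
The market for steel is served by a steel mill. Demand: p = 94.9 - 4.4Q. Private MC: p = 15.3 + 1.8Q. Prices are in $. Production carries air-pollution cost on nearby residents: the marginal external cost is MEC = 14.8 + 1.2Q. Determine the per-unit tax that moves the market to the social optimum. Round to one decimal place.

tax = $25.3 per unit

Social marginal cost = private MC + MEC = 30.1 + 3.0Q.
Set SMC = demand: 30.1 + 3.0Q = 94.9 - 4.4Q → Q* = 8.7568.
The Pigouvian tax equals MEC at Q*: 14.8 + 1.2×8.7568 = 25.3082.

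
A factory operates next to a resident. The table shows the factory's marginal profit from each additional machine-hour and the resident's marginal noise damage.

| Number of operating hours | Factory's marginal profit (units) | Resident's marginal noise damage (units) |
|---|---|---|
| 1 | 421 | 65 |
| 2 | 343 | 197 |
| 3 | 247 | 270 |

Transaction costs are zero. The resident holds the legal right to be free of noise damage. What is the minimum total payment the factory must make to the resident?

262

Efficient level: marginal profit ≥ marginal noise damage through level 2, so k* = 2.
With the resident holding the right, the factory must at least compensate total damage at k*: 65 + 197 = 262.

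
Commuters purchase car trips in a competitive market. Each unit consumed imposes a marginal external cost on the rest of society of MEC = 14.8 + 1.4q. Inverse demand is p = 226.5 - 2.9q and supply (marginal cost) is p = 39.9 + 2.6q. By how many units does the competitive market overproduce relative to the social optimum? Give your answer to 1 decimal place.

9.0 units

Market equilibrium (private): 39.9 + 2.6q = 226.5 - 2.9q → q_m = 33.9273.
Social marginal benefit = demand − MEC = 211.7 - 4.3q.
Set SMB = MC: 211.7 - 4.3q = 39.9 + 2.6q → q* = 24.8986.
Gap = |33.9273 − 24.8986| = 9.0287.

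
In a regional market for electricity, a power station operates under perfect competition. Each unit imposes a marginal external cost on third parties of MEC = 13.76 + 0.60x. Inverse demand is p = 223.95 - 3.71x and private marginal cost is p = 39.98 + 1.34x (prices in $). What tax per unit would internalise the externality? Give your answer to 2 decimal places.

tax = $31.84 per unit

Social marginal cost = private MC + MEC = 53.74 + 1.94x.
Set SMC = demand: 53.74 + 1.94x = 223.95 - 3.71x → x* = 30.1257.
The Pigouvian tax equals MEC at x*: 13.76 + 0.60×30.1257 = 31.8354.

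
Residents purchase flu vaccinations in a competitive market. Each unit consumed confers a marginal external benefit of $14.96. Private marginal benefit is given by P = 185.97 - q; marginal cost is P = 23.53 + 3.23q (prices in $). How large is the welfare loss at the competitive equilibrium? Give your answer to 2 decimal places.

Market equilibrium (private): 23.53 + 3.23q = 185.97 - q → q_m = 38.4019.
Social marginal benefit = demand + MEB = 200.93 - q.
Set SMB = MC: 200.93 - q = 23.53 + 3.23q → q* = 41.9385.
The loss is the area between SMB and MC from q* to q_m; with linear curves that's a triangle of height MEB(q_m).
DWL = ½ × 3.5366 × 14.9600 = 26.4538.

DWL = $26.45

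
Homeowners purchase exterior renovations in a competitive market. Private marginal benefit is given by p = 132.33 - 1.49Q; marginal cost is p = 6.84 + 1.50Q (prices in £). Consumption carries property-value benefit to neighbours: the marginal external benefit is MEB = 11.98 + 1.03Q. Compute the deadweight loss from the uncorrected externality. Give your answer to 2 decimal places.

Market equilibrium (private): 6.84 + 1.50Q = 132.33 - 1.49Q → Q_m = 41.9699.
Social marginal benefit = demand + MEB = 144.31 - 0.46Q.
Set SMB = MC: 144.31 - 0.46Q = 6.84 + 1.50Q → Q* = 70.1378.
Height of the DWL triangle at Q_m is SMB(Q_m) − MC(Q_m) = MEB(Q_m) = 55.2090.
DWL = ½ × 28.1679 × 55.2090 = 777.5608.

DWL = £777.56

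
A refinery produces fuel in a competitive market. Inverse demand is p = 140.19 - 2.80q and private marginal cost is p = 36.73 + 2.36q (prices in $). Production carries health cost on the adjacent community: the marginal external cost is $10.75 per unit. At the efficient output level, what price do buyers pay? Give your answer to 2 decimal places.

P = $89.88

Social marginal cost = private MC + MEC = 47.48 + 2.36q.
Set SMC = demand: 47.48 + 2.36q = 140.19 - 2.80q → q* = 17.9671.
Consumer price on the demand curve at q*: 140.19 − 2.80×17.9671 = 89.8821.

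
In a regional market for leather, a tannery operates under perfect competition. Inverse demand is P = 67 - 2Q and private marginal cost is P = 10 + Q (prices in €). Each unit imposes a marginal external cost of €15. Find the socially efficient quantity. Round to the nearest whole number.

Q* = 14

Social marginal cost = private MC + MEC = 25 + Q.
Set SMC = demand: 25 + Q = 67 - 2Q → Q* = 14.0000.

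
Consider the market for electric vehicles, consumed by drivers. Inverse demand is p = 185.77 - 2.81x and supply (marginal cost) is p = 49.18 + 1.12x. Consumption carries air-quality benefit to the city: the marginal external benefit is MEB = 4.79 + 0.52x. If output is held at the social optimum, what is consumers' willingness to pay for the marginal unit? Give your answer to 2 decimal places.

Social marginal benefit = demand + MEB = 190.56 - 2.29x.
Set SMB = MC: 190.56 - 2.29x = 49.18 + 1.12x → x* = 41.4604.
Consumer price on the demand curve at x*: 185.77 − 2.81×41.4604 = 69.2663.

P = 69.27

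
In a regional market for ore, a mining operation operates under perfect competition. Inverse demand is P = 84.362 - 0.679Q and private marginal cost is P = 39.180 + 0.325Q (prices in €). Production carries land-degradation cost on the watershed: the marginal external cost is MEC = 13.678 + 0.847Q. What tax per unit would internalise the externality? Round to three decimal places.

Social marginal cost = private MC + MEC = 52.858 + 1.172Q.
Set SMC = demand: 52.858 + 1.172Q = 84.362 - 0.679Q → Q* = 17.0200.
The Pigouvian tax equals MEC at Q*: 13.678 + 0.847×17.0200 = 28.0939.

tax = €28.094 per unit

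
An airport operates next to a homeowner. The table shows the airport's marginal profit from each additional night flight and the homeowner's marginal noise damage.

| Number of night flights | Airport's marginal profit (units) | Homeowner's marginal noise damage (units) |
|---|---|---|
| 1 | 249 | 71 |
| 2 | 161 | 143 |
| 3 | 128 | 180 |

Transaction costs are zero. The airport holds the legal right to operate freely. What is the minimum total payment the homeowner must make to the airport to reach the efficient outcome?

Left alone the airport would choose level 3 (marginal profit stays positive).
Efficient level: k* = 2 (marginal profit ≥ marginal noise damage through 2).
The homeowner must at least cover the airport's forgone profit from cutting 3→2: 128 = 128.

128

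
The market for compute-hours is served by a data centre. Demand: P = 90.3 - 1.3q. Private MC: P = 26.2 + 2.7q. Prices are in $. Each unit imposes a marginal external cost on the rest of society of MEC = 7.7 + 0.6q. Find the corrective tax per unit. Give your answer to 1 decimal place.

Social marginal cost = private MC + MEC = 33.9 + 3.3q.
Set SMC = demand: 33.9 + 3.3q = 90.3 - 1.3q → q* = 12.2609.
The Pigouvian tax equals MEC at q*: 7.7 + 0.6×12.2609 = 15.0565.

tax = $15.1 per unit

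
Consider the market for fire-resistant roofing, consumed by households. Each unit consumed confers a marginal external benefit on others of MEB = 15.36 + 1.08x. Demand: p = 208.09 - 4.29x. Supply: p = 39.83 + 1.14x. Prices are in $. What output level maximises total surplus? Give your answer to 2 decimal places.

x* = 42.21

Social marginal benefit = demand + MEB = 223.45 - 3.21x.
Set SMB = MC: 223.45 - 3.21x = 39.83 + 1.14x → x* = 42.2115.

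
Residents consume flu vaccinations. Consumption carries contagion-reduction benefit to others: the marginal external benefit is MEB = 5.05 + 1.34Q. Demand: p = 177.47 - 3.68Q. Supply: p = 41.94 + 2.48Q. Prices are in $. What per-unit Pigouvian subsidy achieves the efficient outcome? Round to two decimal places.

subsidy = $44.13 per unit

Social marginal benefit = demand + MEB = 182.52 - 2.34Q.
Set SMB = MC: 182.52 - 2.34Q = 41.94 + 2.48Q → Q* = 29.1660.
The Pigouvian subsidy equals MEB at Q*: 5.05 + 1.34×29.1660 = 44.1324.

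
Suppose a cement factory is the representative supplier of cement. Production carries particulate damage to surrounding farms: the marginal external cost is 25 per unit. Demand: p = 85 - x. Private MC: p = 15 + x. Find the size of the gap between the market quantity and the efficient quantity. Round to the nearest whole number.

13 units

Market equilibrium (private): 15 + x = 85 - x → x_m = 35.0000.
Social marginal cost = private MC + MEC = 40 + x.
Set SMC = demand: 40 + x = 85 - x → x* = 22.5000.
Gap = |35.0000 − 22.5000| = 12.5000.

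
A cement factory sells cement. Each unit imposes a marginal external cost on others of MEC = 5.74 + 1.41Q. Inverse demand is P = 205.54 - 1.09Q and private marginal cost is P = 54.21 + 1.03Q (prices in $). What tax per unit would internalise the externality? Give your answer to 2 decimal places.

Social marginal cost = private MC + MEC = 59.95 + 2.44Q.
Set SMC = demand: 59.95 + 2.44Q = 205.54 - 1.09Q → Q* = 41.2436.
The Pigouvian tax equals MEC at Q*: 5.74 + 1.41×41.2436 = 63.8935.

tax = $63.89 per unit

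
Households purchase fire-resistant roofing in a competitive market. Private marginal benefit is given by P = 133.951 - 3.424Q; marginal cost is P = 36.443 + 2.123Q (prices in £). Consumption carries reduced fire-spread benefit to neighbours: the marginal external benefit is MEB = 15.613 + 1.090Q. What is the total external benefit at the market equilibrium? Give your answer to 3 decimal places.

£442.860

Market equilibrium (private): 36.443 + 2.123Q = 133.951 - 3.424Q → Q_m = 17.5785.
Total external benefit = ∫₀^{Q_m} (15.613 + 1.090Q) dQ = 15.613×17.5785 + ½×1.090×17.5785² = 442.8601.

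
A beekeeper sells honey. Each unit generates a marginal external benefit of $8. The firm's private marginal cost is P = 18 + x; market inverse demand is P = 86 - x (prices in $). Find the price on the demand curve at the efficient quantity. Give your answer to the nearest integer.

P = $48

Social marginal cost = private MC − MEB = 10 + x.
Set SMC = demand: 10 + x = 86 - x → x* = 38.0000.
Consumer price on the demand curve at x*: 86 − 1×38.0000 = 48.0000.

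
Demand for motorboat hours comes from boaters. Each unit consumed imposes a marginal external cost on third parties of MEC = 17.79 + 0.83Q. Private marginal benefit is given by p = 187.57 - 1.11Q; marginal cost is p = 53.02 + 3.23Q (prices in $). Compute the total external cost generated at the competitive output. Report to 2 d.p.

Market equilibrium (private): 53.02 + 3.23Q = 187.57 - 1.11Q → Q_m = 31.0023.
Total external cost = ∫₀^{Q_m} (17.79 + 0.83Q) dQ = 17.79×31.0023 + ½×0.83×31.0023² = 950.4051.

$950.41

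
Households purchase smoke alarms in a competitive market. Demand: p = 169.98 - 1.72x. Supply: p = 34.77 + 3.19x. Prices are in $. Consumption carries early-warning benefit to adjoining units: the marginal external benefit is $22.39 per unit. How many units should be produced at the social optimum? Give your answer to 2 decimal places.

Social marginal benefit = demand + MEB = 192.37 - 1.72x.
Set SMB = MC: 192.37 - 1.72x = 34.77 + 3.19x → x* = 32.0978.

x* = 32.10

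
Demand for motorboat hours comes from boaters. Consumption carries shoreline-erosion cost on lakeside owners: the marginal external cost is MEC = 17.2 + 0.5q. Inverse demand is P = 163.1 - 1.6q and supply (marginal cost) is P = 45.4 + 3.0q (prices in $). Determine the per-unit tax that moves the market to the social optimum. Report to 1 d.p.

tax = $27.1 per unit

Social marginal benefit = demand − MEC = 145.9 - 2.1q.
Set SMB = MC: 145.9 - 2.1q = 45.4 + 3.0q → q* = 19.7059.
The Pigouvian tax equals MEC at q*: 17.2 + 0.5×19.7059 = 27.0530.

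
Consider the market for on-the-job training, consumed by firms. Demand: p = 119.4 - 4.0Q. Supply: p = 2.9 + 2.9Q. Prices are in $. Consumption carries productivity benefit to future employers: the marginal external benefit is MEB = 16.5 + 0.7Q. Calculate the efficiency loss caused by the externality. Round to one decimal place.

Market equilibrium (private): 2.9 + 2.9Q = 119.4 - 4.0Q → Q_m = 16.8841.
Social marginal benefit = demand + MEB = 135.9 - 3.3Q.
Set SMB = MC: 135.9 - 3.3Q = 2.9 + 2.9Q → Q* = 21.4516.
The welfare-loss triangle has base |Q_m − Q*| and height MEB(Q_m) (the vertical gap between SMB and MC is zero at Q* and MEB at Q_m).
DWL = ½ × 4.5675 × 28.3188 = 64.6731.

DWL = $64.7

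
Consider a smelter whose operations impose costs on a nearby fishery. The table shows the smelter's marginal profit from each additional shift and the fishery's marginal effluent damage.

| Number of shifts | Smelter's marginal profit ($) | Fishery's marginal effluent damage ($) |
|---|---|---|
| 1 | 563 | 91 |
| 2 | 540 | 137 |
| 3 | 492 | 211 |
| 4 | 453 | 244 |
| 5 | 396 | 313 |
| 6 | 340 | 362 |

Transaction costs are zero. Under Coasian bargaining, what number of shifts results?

5

Bargaining reaches the level where marginal profit last exceeds marginal effluent damage.
That holds through level 5 (396 ≥ 313) but not at 6 (340 < 362).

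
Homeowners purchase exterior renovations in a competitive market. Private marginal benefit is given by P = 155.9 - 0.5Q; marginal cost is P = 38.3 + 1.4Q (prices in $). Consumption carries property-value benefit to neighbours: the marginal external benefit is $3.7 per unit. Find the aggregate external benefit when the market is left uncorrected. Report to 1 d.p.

$229.0

Market equilibrium (private): 38.3 + 1.4Q = 155.9 - 0.5Q → Q_m = 61.8947.
Total external benefit = MEB × Q_m = 3.7 × 61.8947 = 229.0104.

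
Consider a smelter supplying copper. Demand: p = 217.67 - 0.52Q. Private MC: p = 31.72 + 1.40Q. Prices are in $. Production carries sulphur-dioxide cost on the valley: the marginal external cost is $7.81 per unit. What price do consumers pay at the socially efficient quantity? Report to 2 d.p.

Social marginal cost = private MC + MEC = 39.53 + 1.40Q.
Set SMC = demand: 39.53 + 1.40Q = 217.67 - 0.52Q → Q* = 92.7813.
Consumer price on the demand curve at Q*: 217.67 − 0.52×92.7813 = 169.4237.

P = $169.42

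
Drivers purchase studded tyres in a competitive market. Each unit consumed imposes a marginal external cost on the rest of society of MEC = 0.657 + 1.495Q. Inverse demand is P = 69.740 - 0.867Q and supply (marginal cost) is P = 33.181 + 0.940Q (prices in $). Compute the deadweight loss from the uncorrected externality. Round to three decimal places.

DWL = $144.615

Market equilibrium (private): 33.181 + 0.940Q = 69.740 - 0.867Q → Q_m = 20.2319.
Social marginal benefit = demand − MEC = 69.083 - 2.362Q.
Set SMB = MC: 69.083 - 2.362Q = 33.181 + 0.940Q → Q* = 10.8728.
The welfare-loss triangle has base |Q_m − Q*| and height MEC(Q_m) (the vertical gap between SMB and MC is zero at Q* and MEC at Q_m).
DWL = ½ × 9.3591 × 30.9037 = 144.6154.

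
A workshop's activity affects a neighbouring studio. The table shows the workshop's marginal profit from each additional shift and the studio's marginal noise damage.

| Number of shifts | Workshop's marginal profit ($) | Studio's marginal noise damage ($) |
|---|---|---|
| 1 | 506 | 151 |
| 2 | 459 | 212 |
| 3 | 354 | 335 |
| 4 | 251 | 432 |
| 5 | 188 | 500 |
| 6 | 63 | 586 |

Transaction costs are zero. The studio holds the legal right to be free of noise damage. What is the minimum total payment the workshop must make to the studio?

Efficient level: marginal profit ≥ marginal noise damage through level 3, so k* = 3.
With the studio holding the right, the workshop must at least compensate total damage at k*: 151 + 212 + 335 = 698.

$698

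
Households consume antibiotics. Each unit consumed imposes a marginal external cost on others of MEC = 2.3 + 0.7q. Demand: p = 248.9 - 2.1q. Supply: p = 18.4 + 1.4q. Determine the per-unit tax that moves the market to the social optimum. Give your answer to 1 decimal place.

tax = 40.3 per unit

Social marginal benefit = demand − MEC = 246.6 - 2.8q.
Set SMB = MC: 246.6 - 2.8q = 18.4 + 1.4q → q* = 54.3333.
The Pigouvian tax equals MEC at q*: 2.3 + 0.7×54.3333 = 40.3333.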